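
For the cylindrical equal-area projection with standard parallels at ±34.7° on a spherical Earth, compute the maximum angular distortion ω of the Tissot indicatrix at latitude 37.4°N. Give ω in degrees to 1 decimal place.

3.9°

For cylindrical equal-area with standard parallel φ₀, h = cos φ / cos φ₀ and k = cos φ₀ / cos φ, so h·k = 1.
At 37.4°: h = 0.9663, k = 1.035; principal scales a = 1.035, b = 0.9663.
sin(ω/2) = (a − b)/(a + b) = 0.06863/2.001 = 0.03430, so ω = 2 arcsin(0.03430) ≈ 3.9°.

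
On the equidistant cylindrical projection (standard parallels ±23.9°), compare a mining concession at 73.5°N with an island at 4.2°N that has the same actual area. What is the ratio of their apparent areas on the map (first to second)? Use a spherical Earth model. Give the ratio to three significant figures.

3.51

In the equirectangular projection with standard parallel φ₀ = 23.9° (x = Rλ cos φ₀, y = Rφ), meridians are true-scale (h = 1) and the parallel scale is k = cos φ₀ / cos φ.
Areal scale at 73.5°: h·k = 1.000 × 3.219 = 3.219.
Areal scale at 4.2°: h·k = 1.000 × 0.9167 = 0.9167.
Ratio = 3.219/0.9167 ≈ 3.51.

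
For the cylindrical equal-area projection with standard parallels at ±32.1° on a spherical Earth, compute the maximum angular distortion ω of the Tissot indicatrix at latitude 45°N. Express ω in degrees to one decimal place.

For cylindrical equal-area with standard parallel φ₀, h = cos φ / cos φ₀ and k = cos φ₀ / cos φ, so h·k = 1.
At 45°: h = 0.8347, k = 1.198; principal scales a = 1.198, b = 0.8347.
sin(ω/2) = (a − b)/(a + b) = 0.3633/2.033 = 0.1787, so ω = 2 arcsin(0.1787) ≈ 20.6°.

20.6°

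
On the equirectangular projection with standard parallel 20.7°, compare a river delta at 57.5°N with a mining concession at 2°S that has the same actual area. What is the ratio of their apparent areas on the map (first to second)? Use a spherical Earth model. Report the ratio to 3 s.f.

1.86

In the equirectangular projection with standard parallel φ₀ = 20.7° (x = Rλ cos φ₀, y = Rφ), meridians are true-scale (h = 1) and the parallel scale is k = cos φ₀ / cos φ.
Areal scale at 57.5°: h·k = 1.000 × 1.741 = 1.741.
Areal scale at 2°: h·k = 1.000 × 0.9360 = 0.9360.
Ratio = 1.741/0.9360 ≈ 1.86.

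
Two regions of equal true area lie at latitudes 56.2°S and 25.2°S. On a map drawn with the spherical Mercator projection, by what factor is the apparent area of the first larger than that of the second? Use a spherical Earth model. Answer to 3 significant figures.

2.65

Mercator areal scale is sec²φ.
At 56.2°: sec²(56.2°) = 1/0.5563² = 3.231.
At 25.2°: sec²(25.2°) = 1/0.9048² = 1.221.
Ratio = 3.231/1.221 = cos²(25.2°)/cos²(56.2°) ≈ 2.65.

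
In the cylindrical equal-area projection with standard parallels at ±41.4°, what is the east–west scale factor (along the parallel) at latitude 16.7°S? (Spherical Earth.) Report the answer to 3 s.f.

0.783

For cylindrical equal-area with standard parallel φ₀, h = cos φ / cos φ₀ and k = cos φ₀ / cos φ, so h·k = 1.
k = cos 41.4° / cos 16.7° = 0.7501/0.9578 = 0.7831.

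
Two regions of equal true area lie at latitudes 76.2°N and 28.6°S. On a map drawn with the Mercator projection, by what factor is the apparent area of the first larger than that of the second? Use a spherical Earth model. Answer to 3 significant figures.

13.5

Mercator areal scale is sec²φ.
At 76.2°: sec²(76.2°) = 1/0.2385² = 17.58.
At 28.6°: sec²(28.6°) = 1/0.8780² = 1.297.
Ratio = 17.58/1.297 = cos²(28.6°)/cos²(76.2°) ≈ 13.5.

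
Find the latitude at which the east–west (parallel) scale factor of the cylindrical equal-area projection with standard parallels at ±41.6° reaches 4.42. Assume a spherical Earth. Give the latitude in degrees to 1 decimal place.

Cylindrical equal-area (φ₀ = 41.6°): h = cos φ / cos 41.6° along meridians, k = cos 41.6° / cos φ along parallels; h·k = 1.
k = cos φ₀ / cos φ = 4.42  ⇒  cos φ = cos 41.6° / 4.42 = 0.1692.
φ = arccos(0.1692) ≈ 80.3°.

80.3°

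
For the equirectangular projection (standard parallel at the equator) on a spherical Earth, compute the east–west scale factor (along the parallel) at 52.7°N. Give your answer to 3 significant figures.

In the plate carrée (x = Rλ, y = Rφ), meridians are true-scale (h = 1) and parallels are stretched by k = sec φ.
k = 1/cos 52.7° = 1/0.6060 = 1.650.

1.65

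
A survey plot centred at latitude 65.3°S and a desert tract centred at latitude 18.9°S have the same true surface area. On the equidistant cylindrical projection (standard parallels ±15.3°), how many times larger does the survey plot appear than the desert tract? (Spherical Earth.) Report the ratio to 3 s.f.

2.26

The equidistant cylindrical projection with φ₀ = 15.3° has h = 1 (meridians true) and k = cos φ₀ / cos φ along parallels.
Areal scale at 65.3°: h·k = 1.000 × 2.308 = 2.308.
Areal scale at 18.9°: h·k = 1.000 × 1.020 = 1.020.
Ratio = 2.308/1.020 ≈ 2.26.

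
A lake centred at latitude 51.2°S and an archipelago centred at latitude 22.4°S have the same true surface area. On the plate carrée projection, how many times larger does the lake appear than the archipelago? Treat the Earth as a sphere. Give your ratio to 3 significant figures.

1.48

In the plate carrée (x = Rλ, y = Rφ), meridians are true-scale (h = 1) and parallels are stretched by k = sec φ.
Areal scale at 51.2°: h·k = 1.000 × 1.596 = 1.596.
Areal scale at 22.4°: h·k = 1.000 × 1.082 = 1.082.
Ratio = 1.596/1.082 ≈ 1.48.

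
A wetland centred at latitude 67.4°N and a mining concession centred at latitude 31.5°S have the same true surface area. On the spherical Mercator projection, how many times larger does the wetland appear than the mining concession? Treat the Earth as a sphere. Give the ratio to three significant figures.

Mercator is conformal with k = sec φ, so areal scale = k² = sec²φ.
At 67.4°: sec²(67.4°) = 1/0.3843² = 6.771.
At 31.5°: sec²(31.5°) = 1/0.8526² = 1.376.
Ratio = 6.771/1.376 = cos²(31.5°)/cos²(67.4°) ≈ 4.92.

4.92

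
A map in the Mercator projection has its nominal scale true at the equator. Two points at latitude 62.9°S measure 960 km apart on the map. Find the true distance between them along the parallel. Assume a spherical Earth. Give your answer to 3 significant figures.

437 km

The Mercator projection is conformal; its linear scale factor is the same in every direction and equals sec φ = 1/cos φ.
Along the parallel at 62.9°, map distances are exaggerated by k = sec 62.9° = 2.195.
True distance = 960 / 2.195 = 960 × cos 62.9° ≈ 437 km.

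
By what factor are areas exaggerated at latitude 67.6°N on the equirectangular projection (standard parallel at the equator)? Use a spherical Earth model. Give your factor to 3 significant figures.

2.62

For the equirectangular projection with φ₀ = 0 (plate carrée), h = 1 along meridians and k = sec φ along parallels.
Areal scale = h·k = 1 × sec φ; at 67.6°, h = 1.000, k = 2.624, so h·k = 2.624.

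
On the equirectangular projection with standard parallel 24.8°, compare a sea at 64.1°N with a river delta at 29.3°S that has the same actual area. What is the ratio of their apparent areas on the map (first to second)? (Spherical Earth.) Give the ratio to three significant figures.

2.00

The equidistant cylindrical projection with φ₀ = 24.8° has h = 1 (meridians true) and k = cos φ₀ / cos φ along parallels.
Areal scale at 64.1°: h·k = 1.000 × 2.078 = 2.078.
Areal scale at 29.3°: h·k = 1.000 × 1.041 = 1.041.
Ratio = 2.078/1.041 ≈ 2.00.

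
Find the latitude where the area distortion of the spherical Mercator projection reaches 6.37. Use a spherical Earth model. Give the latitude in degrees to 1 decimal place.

66.7°

Mercator areal scale is sec²φ.
sec²φ = 6.37  ⇒  cos²φ = 0.1570  ⇒  cos φ = 0.3962.
φ = arccos(0.3962) ≈ 66.7°.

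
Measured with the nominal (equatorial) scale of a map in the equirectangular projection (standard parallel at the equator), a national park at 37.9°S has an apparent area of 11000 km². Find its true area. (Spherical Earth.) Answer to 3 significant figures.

In the plate carrée (x = Rλ, y = Rφ), meridians are true-scale (h = 1) and parallels are stretched by k = sec φ.
Areal scale = h·k = 1 × sec φ; at 37.9°, h = 1.000, k = 1.267, so h·k = 1.267.
True area = apparent / (areal scale) = 11000 / 1.267 ≈ 8680 km².

8680 km²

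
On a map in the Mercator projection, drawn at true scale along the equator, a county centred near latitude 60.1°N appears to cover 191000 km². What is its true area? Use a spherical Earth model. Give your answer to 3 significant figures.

For Mercator, h = k = sec φ (a conformal cylindrical projection has a single point scale, 1/cos φ).
Areal scale = k² = sec²φ = 1/cos²(60.1°) = 1/0.4985² = 4.024.
True area = apparent / (areal scale) = 191000 / 4.024 ≈ 47500 km².

47500 km²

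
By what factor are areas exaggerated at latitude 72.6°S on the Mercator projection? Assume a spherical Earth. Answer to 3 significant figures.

Mercator is conformal, so the point scale is isotropic: h = k = sec φ = 1/cos φ.
Areal scale = k² = sec²φ = 1/cos²(72.6°) = 1/0.2990² = 11.18.

11.2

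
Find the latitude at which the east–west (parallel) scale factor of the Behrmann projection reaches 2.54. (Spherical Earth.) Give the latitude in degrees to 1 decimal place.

Behrmann is a cylindrical equal-area projection with standard parallels at ±30°. Cylindrical equal-area (φ₀ = 30°): h = cos φ / cos 30° along meridians, k = cos 30° / cos φ along parallels; h·k = 1.
k = cos φ₀ / cos φ = 2.54  ⇒  cos φ = cos 30° / 2.54 = 0.3410.
φ = arccos(0.3410) ≈ 70.1°.

70.1°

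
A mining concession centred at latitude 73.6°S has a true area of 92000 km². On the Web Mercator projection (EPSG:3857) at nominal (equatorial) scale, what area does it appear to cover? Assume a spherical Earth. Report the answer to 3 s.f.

1150000 km²

The Mercator projection is conformal; its linear scale factor is the same in every direction and equals sec φ = 1/cos φ.
Areal scale = k² = sec²φ = 1/cos²(73.6°) = 1/0.2823² = 12.54.
Apparent area = 92000 × 12.54 ≈ 1150000 km².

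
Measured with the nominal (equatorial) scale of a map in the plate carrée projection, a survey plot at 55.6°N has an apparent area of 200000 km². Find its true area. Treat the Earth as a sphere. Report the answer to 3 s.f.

In the plate carrée (x = Rλ, y = Rφ), meridians are true-scale (h = 1) and parallels are stretched by k = sec φ.
Areal scale = h·k = 1 × sec φ; at 55.6°, h = 1.000, k = 1.770, so h·k = 1.770.
True area = apparent / (areal scale) = 200000 / 1.770 ≈ 113000 km².

113000 km²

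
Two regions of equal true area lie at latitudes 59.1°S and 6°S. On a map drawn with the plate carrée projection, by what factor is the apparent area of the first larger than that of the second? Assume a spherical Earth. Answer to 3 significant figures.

1.94

Plate carrée maps x = Rλ, y = Rφ. The meridian scale is h = 1 and the parallel scale is k = 1/cos φ = sec φ.
Areal scale at 59.1°: h·k = 1.000 × 1.947 = 1.947.
Areal scale at 6°: h·k = 1.000 × 1.006 = 1.006.
Ratio = 1.947/1.006 ≈ 1.94.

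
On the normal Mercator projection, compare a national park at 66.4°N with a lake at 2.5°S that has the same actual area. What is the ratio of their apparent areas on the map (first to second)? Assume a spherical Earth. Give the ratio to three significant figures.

Mercator areal scale is sec²φ.
At 66.4°: sec²(66.4°) = 1/0.4003² = 6.239.
At 2.5°: sec²(2.5°) = 1/0.9990² = 1.002.
Ratio = 6.239/1.002 = cos²(2.5°)/cos²(66.4°) ≈ 6.23.

6.23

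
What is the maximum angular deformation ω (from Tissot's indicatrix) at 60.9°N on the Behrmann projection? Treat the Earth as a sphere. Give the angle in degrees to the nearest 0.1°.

Behrmann is a cylindrical equal-area projection with standard parallels at ±30°. A cylindrical equal-area projection with standard parallel φ₀ has meridian scale h = cos φ / cos φ₀ and parallel scale k = cos φ₀ / cos φ (so areas are preserved, h·k = 1).
At 60.9°: h = 0.5616, k = 1.781; principal scales a = 1.781, b = 0.5616.
sin(ω/2) = (a − b)/(a + b) = 1.219/2.342 = 0.5205, so ω = 2 arcsin(0.5205) ≈ 62.7°.

62.7°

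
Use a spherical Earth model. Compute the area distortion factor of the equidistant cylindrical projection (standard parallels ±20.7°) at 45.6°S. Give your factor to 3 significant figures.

With standard parallel φ₀ = 20.7°, the equirectangular projection gives x = Rλ cos φ₀, y = Rφ, so h = 1 and k = cos 20.7° / cos φ.
Areal scale = h·k = 1 × cos φ₀ / cos φ; at 45.6°, h = 1.000, k = 1.337, so h·k = 1.337.

1.34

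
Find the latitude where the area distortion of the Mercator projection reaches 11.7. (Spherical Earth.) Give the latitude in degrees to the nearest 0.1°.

Mercator areal scale is sec²φ.
sec²φ = 11.7  ⇒  cos²φ = 0.08547  ⇒  cos φ = 0.2924.
φ = arccos(0.2924) ≈ 73.0°.

73.0°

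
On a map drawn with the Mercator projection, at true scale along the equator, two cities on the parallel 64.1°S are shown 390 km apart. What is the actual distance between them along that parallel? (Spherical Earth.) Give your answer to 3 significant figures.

For Mercator, h = k = sec φ (a conformal cylindrical projection has a single point scale, 1/cos φ).
Along the parallel at 64.1°, map distances are exaggerated by k = sec 64.1° = 2.289.
True distance = 390 / 2.289 = 390 × cos 64.1° ≈ 170 km.

170 km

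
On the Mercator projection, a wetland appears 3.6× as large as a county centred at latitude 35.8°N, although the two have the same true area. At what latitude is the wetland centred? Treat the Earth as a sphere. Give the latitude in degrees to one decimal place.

On Mercator, (apparent₁)/(apparent₂) = sec²φ₁ / sec²φ₂ when true areas are equal.
cos²φ₂ / cos²φ₁ = 3.6  ⇒  cos φ₁ = cos 35.8° / √3.6 = 0.8111/1.897 = 0.4275.
φ₁ = arccos(0.4275) ≈ 64.7°.

64.7°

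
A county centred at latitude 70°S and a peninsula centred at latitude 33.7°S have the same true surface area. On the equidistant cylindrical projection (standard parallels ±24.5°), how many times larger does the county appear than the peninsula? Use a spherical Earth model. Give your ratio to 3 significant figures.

2.43

With standard parallel φ₀ = 24.5°, the equirectangular projection gives x = Rλ cos φ₀, y = Rφ, so h = 1 and k = cos 24.5° / cos φ.
Areal scale at 70°: h·k = 1.000 × 2.661 = 2.661.
Areal scale at 33.7°: h·k = 1.000 × 1.094 = 1.094.
Ratio = 2.661/1.094 ≈ 2.43.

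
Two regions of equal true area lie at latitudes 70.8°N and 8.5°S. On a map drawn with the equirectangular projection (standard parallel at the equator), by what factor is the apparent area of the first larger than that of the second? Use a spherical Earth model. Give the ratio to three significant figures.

3.01

Plate carrée maps x = Rλ, y = Rφ. The meridian scale is h = 1 and the parallel scale is k = 1/cos φ = sec φ.
Areal scale at 70.8°: h·k = 1.000 × 3.041 = 3.041.
Areal scale at 8.5°: h·k = 1.000 × 1.011 = 1.011.
Ratio = 3.041/1.011 ≈ 3.01.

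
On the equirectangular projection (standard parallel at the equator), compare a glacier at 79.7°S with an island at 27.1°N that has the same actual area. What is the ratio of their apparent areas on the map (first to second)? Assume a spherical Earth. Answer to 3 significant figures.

In the plate carrée (x = Rλ, y = Rφ), meridians are true-scale (h = 1) and parallels are stretched by k = sec φ.
Areal scale at 79.7°: h·k = 1.000 × 5.593 = 5.593.
Areal scale at 27.1°: h·k = 1.000 × 1.123 = 1.123.
Ratio = 5.593/1.123 ≈ 4.98.

4.98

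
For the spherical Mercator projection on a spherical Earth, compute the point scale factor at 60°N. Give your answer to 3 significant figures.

The Mercator projection is conformal; its linear scale factor is the same in every direction and equals sec φ = 1/cos φ.
k = 1/cos 60° = 1/0.5000 = 2.000.

2.00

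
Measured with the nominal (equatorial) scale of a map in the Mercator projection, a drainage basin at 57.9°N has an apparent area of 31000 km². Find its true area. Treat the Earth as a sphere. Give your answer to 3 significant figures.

Mercator is conformal, so the point scale is isotropic: h = k = sec φ = 1/cos φ.
Areal scale = k² = sec²φ = 1/cos²(57.9°) = 1/0.5314² = 3.541.
True area = apparent / (areal scale) = 31000 / 3.541 ≈ 8750 km².

8750 km²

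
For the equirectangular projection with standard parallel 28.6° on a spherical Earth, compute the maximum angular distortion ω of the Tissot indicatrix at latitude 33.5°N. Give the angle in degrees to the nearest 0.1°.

3.0°

With standard parallel φ₀ = 28.6°, the equirectangular projection gives x = Rλ cos φ₀, y = Rφ, so h = 1 and k = cos 28.6° / cos φ.
At 33.5°: h = 1.000, k = 1.053; principal scales a = 1.053, b = 1.000.
sin(ω/2) = (a − b)/(a + b) = 0.05288/2.053 = 0.02576, so ω = 2 arcsin(0.02576) ≈ 3.0°.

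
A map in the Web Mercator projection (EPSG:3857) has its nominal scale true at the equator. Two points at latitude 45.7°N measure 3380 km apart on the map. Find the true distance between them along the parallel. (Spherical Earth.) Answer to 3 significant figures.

Mercator is conformal, so the point scale is isotropic: h = k = sec φ = 1/cos φ.
Along the parallel at 45.7°, map distances are exaggerated by k = sec 45.7° = 1.432.
True distance = 3380 / 1.432 = 3380 × cos 45.7° ≈ 2360 km.

2360 km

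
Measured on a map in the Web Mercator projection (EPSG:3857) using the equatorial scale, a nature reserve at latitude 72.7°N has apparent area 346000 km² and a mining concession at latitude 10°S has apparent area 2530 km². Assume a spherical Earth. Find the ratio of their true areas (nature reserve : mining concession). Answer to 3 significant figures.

Mercator's areal exaggeration is sec²φ; hence true area = (apparent area) · cos²φ.
True area of nature reserve: 346000 × cos²(72.7°) = 346000 × 0.08843 = 30600 km².
True area of mining concession: 2530 × cos²(10°) = 2530 × 0.9698 = 2454 km².
Ratio = 30600 / 2454 ≈ 12.5.

12.5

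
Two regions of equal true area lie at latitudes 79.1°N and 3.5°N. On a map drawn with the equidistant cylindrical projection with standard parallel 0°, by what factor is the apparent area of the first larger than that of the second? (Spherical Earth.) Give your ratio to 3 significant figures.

5.28

Plate carrée maps x = Rλ, y = Rφ. The meridian scale is h = 1 and the parallel scale is k = 1/cos φ = sec φ.
Areal scale at 79.1°: h·k = 1.000 × 5.288 = 5.288.
Areal scale at 3.5°: h·k = 1.000 × 1.002 = 1.002.
Ratio = 5.288/1.002 ≈ 5.28.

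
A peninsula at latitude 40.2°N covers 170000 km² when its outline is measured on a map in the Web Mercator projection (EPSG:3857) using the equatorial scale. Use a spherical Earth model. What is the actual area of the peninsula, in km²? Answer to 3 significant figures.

99200 km²

Mercator is conformal, so the point scale is isotropic: h = k = sec φ = 1/cos φ.
Areal scale = k² = sec²φ = 1/cos²(40.2°) = 1/0.7638² = 1.714.
True area = apparent / (areal scale) = 170000 / 1.714 ≈ 99200 km².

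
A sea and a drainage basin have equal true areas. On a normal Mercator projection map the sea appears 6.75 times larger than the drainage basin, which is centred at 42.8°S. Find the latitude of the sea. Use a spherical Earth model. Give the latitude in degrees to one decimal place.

73.6°

On Mercator, (apparent₁)/(apparent₂) = sec²φ₁ / sec²φ₂ when true areas are equal.
cos²φ₂ / cos²φ₁ = 6.75  ⇒  cos φ₁ = cos 42.8° / √6.75 = 0.7337/2.598 = 0.2824.
φ₁ = arccos(0.2824) ≈ 73.6°.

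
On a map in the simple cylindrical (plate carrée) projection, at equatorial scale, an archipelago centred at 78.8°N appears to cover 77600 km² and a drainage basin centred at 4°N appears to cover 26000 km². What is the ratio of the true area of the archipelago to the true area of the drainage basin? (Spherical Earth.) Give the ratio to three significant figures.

On the plate carrée, areal scale = h·k = 1 × sec φ, so true area = apparent × cos φ.
True area of archipelago: 77600 × cos(78.8°) = 77600 × 0.1942 = 15070 km².
True area of drainage basin: 26000 × cos(4°) = 26000 × 0.9976 = 25940 km².
Ratio = 15070 / 25940 ≈ 0.581.

0.581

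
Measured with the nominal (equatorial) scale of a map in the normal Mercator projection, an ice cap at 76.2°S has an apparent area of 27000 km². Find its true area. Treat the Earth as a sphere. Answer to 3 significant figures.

1540 km²

For Mercator, h = k = sec φ (a conformal cylindrical projection has a single point scale, 1/cos φ).
Areal scale = k² = sec²φ = 1/cos²(76.2°) = 1/0.2385² = 17.58.
True area = apparent / (areal scale) = 27000 / 17.58 ≈ 1540 km².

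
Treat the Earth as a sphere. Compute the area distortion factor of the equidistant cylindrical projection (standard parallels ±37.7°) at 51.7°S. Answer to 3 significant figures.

The equidistant cylindrical projection with φ₀ = 37.7° has h = 1 (meridians true) and k = cos φ₀ / cos φ along parallels.
Areal scale = h·k = 1 × cos φ₀ / cos φ; at 51.7°, h = 1.000, k = 1.277, so h·k = 1.277.

1.28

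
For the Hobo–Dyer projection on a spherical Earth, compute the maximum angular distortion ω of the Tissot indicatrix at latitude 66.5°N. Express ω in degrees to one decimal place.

73.3°

The Hobo–Dyer projection is cylindrical equal-area with φ₀ = 37.5°. A cylindrical equal-area projection with standard parallel φ₀ has meridian scale h = cos φ / cos φ₀ and parallel scale k = cos φ₀ / cos φ (so areas are preserved, h·k = 1).
At 66.5°: h = 0.5026, k = 1.990; principal scales a = 1.990, b = 0.5026.
sin(ω/2) = (a − b)/(a + b) = 1.487/2.492 = 0.5967, so ω = 2 arcsin(0.5967) ≈ 73.3°.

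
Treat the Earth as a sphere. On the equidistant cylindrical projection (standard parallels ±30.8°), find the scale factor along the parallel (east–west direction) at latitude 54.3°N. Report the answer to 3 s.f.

In the equirectangular projection with standard parallel φ₀ = 30.8° (x = Rλ cos φ₀, y = Rφ), meridians are true-scale (h = 1) and the parallel scale is k = cos φ₀ / cos φ.
k = cos 30.8° / cos 54.3° = 0.8590/0.5835 = 1.472.

1.47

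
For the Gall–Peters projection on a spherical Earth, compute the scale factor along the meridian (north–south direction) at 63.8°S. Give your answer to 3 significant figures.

0.624

Gall–Peters is a cylindrical equal-area projection with standard parallels at ±45°. Cylindrical equal-area (φ₀ = 45°): h = cos φ / cos 45° along meridians, k = cos 45° / cos φ along parallels; h·k = 1.
h = cos 63.8° / cos 45° = 0.4415/0.7071 = 0.6244.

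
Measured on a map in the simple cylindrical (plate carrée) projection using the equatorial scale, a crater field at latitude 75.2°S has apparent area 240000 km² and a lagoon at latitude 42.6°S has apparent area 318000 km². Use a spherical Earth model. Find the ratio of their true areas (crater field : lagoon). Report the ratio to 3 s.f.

Plate carrée has h = 1 and k = sec φ, giving areal scale sec φ; true area = (apparent area) · cos φ.
True area of crater field: 240000 × cos(75.2°) = 240000 × 0.2554 = 61310 km².
True area of lagoon: 318000 × cos(42.6°) = 318000 × 0.7361 = 234100 km².
Ratio = 61310 / 234100 ≈ 0.262.

0.262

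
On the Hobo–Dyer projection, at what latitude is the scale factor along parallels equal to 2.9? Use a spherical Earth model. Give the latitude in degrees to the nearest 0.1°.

Hobo–Dyer is a cylindrical equal-area projection with standard parallels at ±37.5°. A cylindrical equal-area projection with standard parallel φ₀ has meridian scale h = cos φ / cos φ₀ and parallel scale k = cos φ₀ / cos φ (so areas are preserved, h·k = 1).
k = cos φ₀ / cos φ = 2.9  ⇒  cos φ = cos 37.5° / 2.9 = 0.2736.
φ = arccos(0.2736) ≈ 74.1°.

74.1°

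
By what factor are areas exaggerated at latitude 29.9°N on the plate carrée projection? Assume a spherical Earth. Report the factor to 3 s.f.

Plate carrée maps x = Rλ, y = Rφ. The meridian scale is h = 1 and the parallel scale is k = 1/cos φ = sec φ.
Areal scale = h·k = 1 × sec φ; at 29.9°, h = 1.000, k = 1.154, so h·k = 1.154.

1.15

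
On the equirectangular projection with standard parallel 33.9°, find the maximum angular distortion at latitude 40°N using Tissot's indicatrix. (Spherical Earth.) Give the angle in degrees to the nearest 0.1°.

4.6°

The equidistant cylindrical projection with φ₀ = 33.9° has h = 1 (meridians true) and k = cos φ₀ / cos φ along parallels.
At 40°: h = 1.000, k = 1.084; principal scales a = 1.084, b = 1.000.
sin(ω/2) = (a − b)/(a + b) = 0.08350/2.084 = 0.04008, so ω = 2 arcsin(0.04008) ≈ 4.6°.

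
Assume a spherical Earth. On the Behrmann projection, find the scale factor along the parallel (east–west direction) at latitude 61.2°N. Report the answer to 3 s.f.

1.80

The Behrmann projection is cylindrical equal-area with φ₀ = 30°. For cylindrical equal-area with standard parallel φ₀, h = cos φ / cos φ₀ and k = cos φ₀ / cos φ, so h·k = 1.
k = cos 30° / cos 61.2° = 0.8660/0.4818 = 1.798.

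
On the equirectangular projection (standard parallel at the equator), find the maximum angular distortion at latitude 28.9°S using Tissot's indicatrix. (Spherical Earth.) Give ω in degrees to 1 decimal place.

7.6°

Plate carrée maps x = Rλ, y = Rφ. The meridian scale is h = 1 and the parallel scale is k = 1/cos φ = sec φ.
At 28.9°: h = 1.000, k = 1.142; principal scales a = 1.142, b = 1.000.
sin(ω/2) = (a − b)/(a + b) = 0.1423/2.142 = 0.06640, so ω = 2 arcsin(0.06640) ≈ 7.6°.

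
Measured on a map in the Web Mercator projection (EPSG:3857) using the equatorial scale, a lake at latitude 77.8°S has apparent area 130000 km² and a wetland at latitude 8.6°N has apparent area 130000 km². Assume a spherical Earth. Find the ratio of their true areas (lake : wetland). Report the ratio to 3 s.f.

0.0457

Since Mercator area scale is 1/cos²φ, the true area equals the apparent area multiplied by cos²φ.
True area of lake: 130000 × cos²(77.8°) = 130000 × 0.04466 = 5806 km².
True area of wetland: 130000 × cos²(8.6°) = 130000 × 0.9776 = 127100 km².
Ratio = 5806 / 127100 ≈ 0.0457.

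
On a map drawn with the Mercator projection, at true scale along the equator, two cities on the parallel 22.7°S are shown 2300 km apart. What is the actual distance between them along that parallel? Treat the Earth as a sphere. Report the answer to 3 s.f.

2120 km

Mercator is conformal, so the point scale is isotropic: h = k = sec φ = 1/cos φ.
Along the parallel at 22.7°, map distances are exaggerated by k = sec 22.7° = 1.084.
True distance = 2300 / 1.084 = 2300 × cos 22.7° ≈ 2120 km.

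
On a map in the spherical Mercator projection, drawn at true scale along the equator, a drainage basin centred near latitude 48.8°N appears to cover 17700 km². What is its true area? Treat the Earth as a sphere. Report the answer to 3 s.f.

The Mercator projection is conformal; its linear scale factor is the same in every direction and equals sec φ = 1/cos φ.
Areal scale = k² = sec²φ = 1/cos²(48.8°) = 1/0.6587² = 2.305.
True area = apparent / (areal scale) = 17700 / 2.305 ≈ 7680 km².

7680 km²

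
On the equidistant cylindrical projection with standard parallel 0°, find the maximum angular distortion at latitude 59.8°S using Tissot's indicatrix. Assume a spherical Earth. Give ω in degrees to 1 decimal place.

38.6°

For the equirectangular projection with φ₀ = 0 (plate carrée), h = 1 along meridians and k = sec φ along parallels.
At 59.8°: h = 1.000, k = 1.988; principal scales a = 1.988, b = 1.000.
sin(ω/2) = (a − b)/(a + b) = 0.9880/2.988 = 0.3307, so ω = 2 arcsin(0.3307) ≈ 38.6°.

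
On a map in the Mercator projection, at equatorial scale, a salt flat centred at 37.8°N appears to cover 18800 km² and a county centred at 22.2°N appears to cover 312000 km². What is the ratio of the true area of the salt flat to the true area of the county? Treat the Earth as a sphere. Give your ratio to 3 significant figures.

0.0439

Since Mercator area scale is 1/cos²φ, the true area equals the apparent area multiplied by cos²φ.
True area of salt flat: 18800 × cos²(37.8°) = 18800 × 0.6243 = 11740 km².
True area of county: 312000 × cos²(22.2°) = 312000 × 0.8572 = 267500 km².
Ratio = 11740 / 267500 ≈ 0.0439.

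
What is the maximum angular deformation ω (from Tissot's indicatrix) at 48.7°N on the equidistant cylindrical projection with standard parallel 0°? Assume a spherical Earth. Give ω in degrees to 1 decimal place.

23.6°

In the plate carrée (x = Rλ, y = Rφ), meridians are true-scale (h = 1) and parallels are stretched by k = sec φ.
At 48.7°: h = 1.000, k = 1.515; principal scales a = 1.515, b = 1.000.
sin(ω/2) = (a − b)/(a + b) = 0.5151/2.515 = 0.2048, so ω = 2 arcsin(0.2048) ≈ 23.6°.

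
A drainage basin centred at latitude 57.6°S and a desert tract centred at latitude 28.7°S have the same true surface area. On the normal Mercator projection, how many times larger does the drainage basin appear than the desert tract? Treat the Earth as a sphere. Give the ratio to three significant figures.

2.68

Mercator is conformal with k = sec φ, so areal scale = k² = sec²φ.
At 57.6°: sec²(57.6°) = 1/0.5358² = 3.483.
At 28.7°: sec²(28.7°) = 1/0.8771² = 1.300.
Ratio = 3.483/1.300 = cos²(28.7°)/cos²(57.6°) ≈ 2.68.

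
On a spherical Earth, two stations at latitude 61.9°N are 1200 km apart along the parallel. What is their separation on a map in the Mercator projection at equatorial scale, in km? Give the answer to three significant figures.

Mercator is conformal, so the point scale is isotropic: h = k = sec φ = 1/cos φ.
Along the parallel, k = sec 61.9° = 1/0.4710 = 2.123.
Map distance = 1200 × 2.123 ≈ 2550 km.

2550 km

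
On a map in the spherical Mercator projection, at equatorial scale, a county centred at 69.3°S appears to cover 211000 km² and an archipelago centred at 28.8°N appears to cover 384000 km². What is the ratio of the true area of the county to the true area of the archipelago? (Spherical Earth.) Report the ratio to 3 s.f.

0.0894

Since Mercator area scale is 1/cos²φ, the true area equals the apparent area multiplied by cos²φ.
True area of county: 211000 × cos²(69.3°) = 211000 × 0.1249 = 26360 km².
True area of archipelago: 384000 × cos²(28.8°) = 384000 × 0.7679 = 294900 km².
Ratio = 26360 / 294900 ≈ 0.0894.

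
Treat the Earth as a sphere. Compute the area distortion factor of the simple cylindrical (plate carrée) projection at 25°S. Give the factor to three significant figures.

Plate carrée maps x = Rλ, y = Rφ. The meridian scale is h = 1 and the parallel scale is k = 1/cos φ = sec φ.
Areal scale = h·k = 1 × sec φ; at 25°, h = 1.000, k = 1.103, so h·k = 1.103.

1.10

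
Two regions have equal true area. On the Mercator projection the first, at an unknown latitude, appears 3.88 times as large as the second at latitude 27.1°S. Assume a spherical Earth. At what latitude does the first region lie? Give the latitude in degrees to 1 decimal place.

On Mercator, (apparent₁)/(apparent₂) = sec²φ₁ / sec²φ₂ when true areas are equal.
cos²φ₂ / cos²φ₁ = 3.88  ⇒  cos φ₁ = cos 27.1° / √3.88 = 0.8902/1.970 = 0.4519.
φ₁ = arccos(0.4519) ≈ 63.1°.

63.1°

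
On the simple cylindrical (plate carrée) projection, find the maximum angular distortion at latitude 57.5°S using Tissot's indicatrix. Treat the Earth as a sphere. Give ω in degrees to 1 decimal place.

35.0°

In the plate carrée (x = Rλ, y = Rφ), meridians are true-scale (h = 1) and parallels are stretched by k = sec φ.
At 57.5°: h = 1.000, k = 1.861; principal scales a = 1.861, b = 1.000.
sin(ω/2) = (a − b)/(a + b) = 0.8612/2.861 = 0.3010, so ω = 2 arcsin(0.3010) ≈ 35.0°.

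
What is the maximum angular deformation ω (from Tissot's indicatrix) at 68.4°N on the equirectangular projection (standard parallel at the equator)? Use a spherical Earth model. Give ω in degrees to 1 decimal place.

In the plate carrée (x = Rλ, y = Rφ), meridians are true-scale (h = 1) and parallels are stretched by k = sec φ.
At 68.4°: h = 1.000, k = 2.716; principal scales a = 2.716, b = 1.000.
sin(ω/2) = (a − b)/(a + b) = 1.716/3.716 = 0.4619, so ω = 2 arcsin(0.4619) ≈ 55.0°.

55.0°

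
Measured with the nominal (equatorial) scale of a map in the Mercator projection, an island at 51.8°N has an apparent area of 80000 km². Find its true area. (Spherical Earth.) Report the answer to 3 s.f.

The Mercator projection is conformal; its linear scale factor is the same in every direction and equals sec φ = 1/cos φ.
Areal scale = k² = sec²φ = 1/cos²(51.8°) = 1/0.6184² = 2.615.
True area = apparent / (areal scale) = 80000 / 2.615 ≈ 30600 km².

30600 km²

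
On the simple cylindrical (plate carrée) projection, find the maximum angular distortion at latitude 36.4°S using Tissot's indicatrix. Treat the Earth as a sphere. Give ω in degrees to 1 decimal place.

12.4°

For the equirectangular projection with φ₀ = 0 (plate carrée), h = 1 along meridians and k = sec φ along parallels.
At 36.4°: h = 1.000, k = 1.242; principal scales a = 1.242, b = 1.000.
sin(ω/2) = (a − b)/(a + b) = 0.2424/2.242 = 0.1081, so ω = 2 arcsin(0.1081) ≈ 12.4°.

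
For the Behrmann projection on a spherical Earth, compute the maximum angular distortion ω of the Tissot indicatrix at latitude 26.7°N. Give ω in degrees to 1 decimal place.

3.6°

Behrmann is a cylindrical equal-area projection with standard parallels at ±30°. A cylindrical equal-area projection with standard parallel φ₀ has meridian scale h = cos φ / cos φ₀ and parallel scale k = cos φ₀ / cos φ (so areas are preserved, h·k = 1).
At 26.7°: h = 1.032, k = 0.9694; principal scales a = 1.032, b = 0.9694.
sin(ω/2) = (a − b)/(a + b) = 0.06219/2.001 = 0.03108, so ω = 2 arcsin(0.03108) ≈ 3.6°.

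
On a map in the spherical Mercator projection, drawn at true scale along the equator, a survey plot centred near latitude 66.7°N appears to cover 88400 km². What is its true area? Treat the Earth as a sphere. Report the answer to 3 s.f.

For Mercator, h = k = sec φ (a conformal cylindrical projection has a single point scale, 1/cos φ).
Areal scale = k² = sec²φ = 1/cos²(66.7°) = 1/0.3955² = 6.392.
True area = apparent / (areal scale) = 88400 / 6.392 ≈ 13800 km².

13800 km²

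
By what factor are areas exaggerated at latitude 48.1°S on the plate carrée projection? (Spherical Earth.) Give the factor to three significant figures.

For the equirectangular projection with φ₀ = 0 (plate carrée), h = 1 along meridians and k = sec φ along parallels.
Areal scale = h·k = 1 × sec φ; at 48.1°, h = 1.000, k = 1.497, so h·k = 1.497.

1.50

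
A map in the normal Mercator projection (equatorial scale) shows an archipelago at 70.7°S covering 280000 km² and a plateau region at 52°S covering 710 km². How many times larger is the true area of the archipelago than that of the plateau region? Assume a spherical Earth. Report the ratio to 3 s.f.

Mercator's areal exaggeration is sec²φ; hence true area = (apparent area) · cos²φ.
True area of archipelago: 280000 × cos²(70.7°) = 280000 × 0.1092 = 30590 km².
True area of plateau region: 710 × cos²(52°) = 710 × 0.3790 = 269.1 km².
Ratio = 30590 / 269.1 ≈ 114.

114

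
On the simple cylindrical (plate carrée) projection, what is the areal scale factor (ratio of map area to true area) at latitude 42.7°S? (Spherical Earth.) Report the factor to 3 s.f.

For the equirectangular projection with φ₀ = 0 (plate carrée), h = 1 along meridians and k = sec φ along parallels.
Areal scale = h·k = 1 × sec φ; at 42.7°, h = 1.000, k = 1.361, so h·k = 1.361.

1.36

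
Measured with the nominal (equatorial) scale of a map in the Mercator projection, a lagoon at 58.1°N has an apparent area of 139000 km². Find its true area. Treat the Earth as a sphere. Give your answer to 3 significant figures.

The Mercator projection is conformal; its linear scale factor is the same in every direction and equals sec φ = 1/cos φ.
Areal scale = k² = sec²φ = 1/cos²(58.1°) = 1/0.5284² = 3.581.
True area = apparent / (areal scale) = 139000 / 3.581 ≈ 38800 km².

38800 km²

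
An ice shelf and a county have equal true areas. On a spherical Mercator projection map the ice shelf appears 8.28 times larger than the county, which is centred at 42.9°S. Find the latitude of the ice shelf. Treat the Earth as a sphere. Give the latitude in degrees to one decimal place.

On Mercator, (apparent₁)/(apparent₂) = sec²φ₁ / sec²φ₂ when true areas are equal.
cos²φ₂ / cos²φ₁ = 8.28  ⇒  cos φ₁ = cos 42.9° / √8.28 = 0.7325/2.877 = 0.2546.
φ₁ = arccos(0.2546) ≈ 75.3°.

75.3°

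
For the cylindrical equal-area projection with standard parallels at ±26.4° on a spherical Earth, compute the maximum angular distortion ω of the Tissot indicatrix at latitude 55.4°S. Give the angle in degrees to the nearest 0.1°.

A cylindrical equal-area projection with standard parallel φ₀ has meridian scale h = cos φ / cos φ₀ and parallel scale k = cos φ₀ / cos φ (so areas are preserved, h·k = 1).
At 55.4°: h = 0.6340, k = 1.577; principal scales a = 1.577, b = 0.6340.
sin(ω/2) = (a − b)/(a + b) = 0.9434/2.211 = 0.4266, so ω = 2 arcsin(0.4266) ≈ 50.5°.

50.5°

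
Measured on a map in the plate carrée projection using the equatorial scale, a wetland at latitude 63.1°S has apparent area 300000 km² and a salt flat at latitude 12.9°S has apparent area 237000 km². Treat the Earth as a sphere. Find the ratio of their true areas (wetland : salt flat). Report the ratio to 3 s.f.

0.588

On the plate carrée, areal scale = h·k = 1 × sec φ, so true area = apparent × cos φ.
True area of wetland: 300000 × cos(63.1°) = 300000 × 0.4524 = 135700 km².
True area of salt flat: 237000 × cos(12.9°) = 237000 × 0.9748 = 231000 km².
Ratio = 135700 / 231000 ≈ 0.588.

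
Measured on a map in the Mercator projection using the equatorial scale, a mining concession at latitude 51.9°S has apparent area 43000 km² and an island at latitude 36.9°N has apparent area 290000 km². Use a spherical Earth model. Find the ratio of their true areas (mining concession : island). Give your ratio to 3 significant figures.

0.0883

On Mercator the areal scale is sec²φ, so true area = apparent × cos²φ.
True area of mining concession: 43000 × cos²(51.9°) = 43000 × 0.3807 = 16370 km².
True area of island: 290000 × cos²(36.9°) = 290000 × 0.6395 = 185500 km².
Ratio = 16370 / 185500 ≈ 0.0883.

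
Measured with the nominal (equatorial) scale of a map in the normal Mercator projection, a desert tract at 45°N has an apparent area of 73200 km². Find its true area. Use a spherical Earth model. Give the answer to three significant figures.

Mercator is conformal, so the point scale is isotropic: h = k = sec φ = 1/cos φ.
Areal scale = k² = sec²φ = 1/cos²(45°) = 1/0.7071² = 2.000.
True area = apparent / (areal scale) = 73200 / 2.000 ≈ 36600 km².

36600 km²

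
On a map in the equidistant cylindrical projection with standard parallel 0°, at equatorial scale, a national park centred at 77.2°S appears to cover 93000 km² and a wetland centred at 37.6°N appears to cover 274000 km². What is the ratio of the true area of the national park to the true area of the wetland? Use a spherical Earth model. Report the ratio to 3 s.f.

0.0949

On the plate carrée, areal scale = h·k = 1 × sec φ, so true area = apparent × cos φ.
True area of national park: 93000 × cos(77.2°) = 93000 × 0.2215 = 20600 km².
True area of wetland: 274000 × cos(37.6°) = 274000 × 0.7923 = 217100 km².
Ratio = 20600 / 217100 ≈ 0.0949.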